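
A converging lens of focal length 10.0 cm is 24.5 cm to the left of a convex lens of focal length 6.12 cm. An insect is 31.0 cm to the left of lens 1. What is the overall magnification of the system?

m = +0.805

Lens 1: 1/d_i1 = 1/(10.0) − 1/(31.0) = 0.06774, so d_i1 = 14.76 cm; m₁ = −d_i1/d_o1 = -0.4761.
d_o2 = 24.5 − (14.76) = 9.740 cm.
Lens 2: 1/d_i2 = 1/(6.12) − 1/(9.740) = 0.06073, so d_i2 = 16.47 cm; m₂ = −d_i2/d_o2 = -1.691.
m = m₁·m₂ = (-0.4761)(-1.691) = +0.805.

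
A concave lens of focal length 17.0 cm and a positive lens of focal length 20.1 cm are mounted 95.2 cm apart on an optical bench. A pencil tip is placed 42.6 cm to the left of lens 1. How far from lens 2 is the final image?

Lens 1 is diverging, so f₁ = −17.0 cm.
Lens 1: 1/d_i1 = 1/f₁ − 1/d_o1 = 1/(-17.0) − 1/(42.6) = -0.08230, so d_i1 = -12.15 cm.
The intermediate image is 12.15 cm to the left of lens 1 (virtual), which is 95.2 − (-12.15) = 107.4 cm to the left of lens 2, so d_o2 = +107.4 cm.
Lens 2: 1/d_i2 = 1/f₂ − 1/d_o2 = 1/(20.1) − 1/(107.4) = 0.04044, so d_i2 = 24.7 cm.
The final image is real, 24.7 cm to the right of lens 2 (overall magnification ≈ -0.066).

24.7 cm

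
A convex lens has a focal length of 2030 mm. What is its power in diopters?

P = +0.493 D

f = 203 cm = 2.03 m.
P = 1/f = 1/(2.03 m) = +0.493 D.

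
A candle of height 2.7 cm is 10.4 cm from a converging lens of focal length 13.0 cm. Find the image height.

13.5 cm

1/d_i = 1/f − 1/d_o = 1/(13.00) − 1/(10.4) = -0.01923, so d_i = -52.00 cm.
m = −d_i/d_o = +5.000.
|h_i| = |m|·h_o = 5.000 × 2.7 = 13.5 cm. The image is virtual, upright and enlarged, on the same side as the object.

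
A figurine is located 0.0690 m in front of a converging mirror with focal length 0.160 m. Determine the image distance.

Mirror equation: 1/d_i = 1/f − 1/d_o = 1/(0.1600) − 1/(0.0690) = 6.250 − 14.49 = -8.243, so d_i = -0.121 m.
The image is virtual, upright and enlarged, behind the mirror.

0.121 m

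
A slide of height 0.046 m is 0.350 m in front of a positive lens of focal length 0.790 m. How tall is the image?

1/d_i = 1/f − 1/d_o = 1/(0.7900) − 1/(0.350) = -1.591, so d_i = -0.6284 m.
m = −d_i/d_o = +1.795.
|h_i| = |m|·h_o = 1.795 × 0.046 = 0.0826 m. The image is virtual, upright and enlarged, on the same side as the object.

0.0826 m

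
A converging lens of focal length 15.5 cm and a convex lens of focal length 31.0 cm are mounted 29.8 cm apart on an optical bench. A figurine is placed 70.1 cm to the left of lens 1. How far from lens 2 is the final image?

Lens 1: 1/d_i1 = 1/f₁ − 1/d_o1 = 1/(15.5) − 1/(70.1) = 0.05025, so d_i1 = 19.90 cm.
The intermediate image is 19.90 cm to the right of lens 1, which is 29.8 − (19.90) = 9.900 cm to the left of lens 2, so d_o2 = +9.900 cm.
Lens 2: 1/d_i2 = 1/f₂ − 1/d_o2 = 1/(31.0) − 1/(9.900) = -0.06875, so d_i2 = -14.5 cm.
The final image is virtual, 14.5 cm to the left of lens 2 (overall magnification ≈ -0.42).

14.5 cm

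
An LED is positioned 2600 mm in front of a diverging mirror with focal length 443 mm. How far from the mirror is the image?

For a diverging mirror, f = -443 mm.
Mirror equation: 1/d_i = 1/f − 1/d_o = 1/(-443.0) − 1/(2600) = -0.002257 − 0.0003846 = -0.002642, so d_i = -379 mm.
The image is virtual, upright and reduced, behind the mirror.

379 mm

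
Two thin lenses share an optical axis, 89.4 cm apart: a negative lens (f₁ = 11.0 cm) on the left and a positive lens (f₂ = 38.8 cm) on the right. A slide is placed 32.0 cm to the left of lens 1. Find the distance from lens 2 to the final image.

Lens 1 is diverging, so f₁ = −11.0 cm.
Lens 1: 1/d_i1 = 1/f₁ − 1/d_o1 = 1/(-11.0) − 1/(32.0) = -0.1222, so d_i1 = -8.186 cm.
The intermediate image is 8.186 cm to the left of lens 1 (virtual), which is 89.4 − (-8.186) = 97.59 cm to the left of lens 2, so d_o2 = +97.59 cm.
Lens 2: 1/d_i2 = 1/f₂ − 1/d_o2 = 1/(38.8) − 1/(97.59) = 0.01553, so d_i2 = 64.4 cm.
The final image is real, 64.4 cm to the right of lens 2 (overall magnification ≈ -0.17).

64.4 cm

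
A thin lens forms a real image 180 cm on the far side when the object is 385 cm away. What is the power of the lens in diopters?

P = +0.815 D

d_i = +180 cm.
1/f = 1/d_o + 1/d_i = 1/(385) + 1/(180) = 0.008153 cm⁻¹.
f = 122.7 cm = 1.227 m, so P = 1/f = +0.815 D.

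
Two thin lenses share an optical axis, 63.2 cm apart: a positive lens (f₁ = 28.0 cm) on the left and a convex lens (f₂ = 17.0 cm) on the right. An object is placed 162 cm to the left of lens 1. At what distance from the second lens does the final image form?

40.4 cm

Lens 1: 1/d_i1 = 1/f₁ − 1/d_o1 = 1/(28.0) − 1/(162) = 0.02954, so d_i1 = 33.85 cm.
The intermediate image is 33.85 cm to the right of lens 1, which is 63.2 − (33.85) = 29.35 cm to the left of lens 2, so d_o2 = +29.35 cm.
Lens 2: 1/d_i2 = 1/f₂ − 1/d_o2 = 1/(17.0) − 1/(29.35) = 0.02475, so d_i2 = 40.4 cm.
The final image is real, 40.4 cm to the right of lens 2 (overall magnification ≈ 0.29).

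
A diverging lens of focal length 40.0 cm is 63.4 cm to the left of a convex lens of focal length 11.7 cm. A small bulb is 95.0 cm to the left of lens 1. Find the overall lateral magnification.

m = -0.0434

f₁ = −40.0 cm (diverging).
Lens 1: 1/d_i1 = 1/(-40.0) − 1/(95.0) = -0.03553, so d_i1 = -28.15 cm; m₁ = −d_i1/d_o1 = +0.2963.
d_o2 = 63.4 − (-28.15) = 91.55 cm.
Lens 2: 1/d_i2 = 1/(11.7) − 1/(91.55) = 0.07455, so d_i2 = 13.41 cm; m₂ = −d_i2/d_o2 = -0.1465.
m = m₁·m₂ = (+0.2963)(-0.1465) = -0.0434.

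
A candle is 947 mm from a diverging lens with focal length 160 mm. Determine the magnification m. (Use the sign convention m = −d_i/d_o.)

For a diverging lens, f = -160 mm.
1/d_i = 1/f − 1/d_o = 1/(-160.0) − 1/(947) = -0.007306, so d_i = -136.9 mm.
m = −d_i/d_o = −(-136.9)/(947) = +0.145.
The image is virtual, upright and reduced, on the same side as the object.

m = +0.145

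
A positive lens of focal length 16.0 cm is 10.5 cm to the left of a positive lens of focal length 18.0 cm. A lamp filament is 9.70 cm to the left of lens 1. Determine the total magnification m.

m = -2.67

Lens 1: 1/d_i1 = 1/(16.0) − 1/(9.70) = -0.04059, so d_i1 = -24.63 cm; m₁ = −d_i1/d_o1 = +2.539.
d_o2 = 10.5 − (-24.63) = 35.13 cm.
Lens 2: 1/d_i2 = 1/(18.0) − 1/(35.13) = 0.02709, so d_i2 = 36.91 cm; m₂ = −d_i2/d_o2 = -1.051.
m = m₁·m₂ = (+2.539)(-1.051) = -2.67.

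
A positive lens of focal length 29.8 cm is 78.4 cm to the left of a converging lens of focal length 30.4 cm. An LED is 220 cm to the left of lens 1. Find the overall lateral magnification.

Lens 1: 1/d_i1 = 1/(29.8) − 1/(220) = 0.02901, so d_i1 = 34.47 cm; m₁ = −d_i1/d_o1 = -0.1567.
d_o2 = 78.4 − (34.47) = 43.93 cm.
Lens 2: 1/d_i2 = 1/(30.4) − 1/(43.93) = 0.01013, so d_i2 = 98.70 cm; m₂ = −d_i2/d_o2 = -2.247.
m = m₁·m₂ = (-0.1567)(-2.247) = +0.352.

m = +0.352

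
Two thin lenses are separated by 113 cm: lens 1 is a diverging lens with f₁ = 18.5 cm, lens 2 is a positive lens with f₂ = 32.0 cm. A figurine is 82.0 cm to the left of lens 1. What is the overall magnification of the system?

m = -0.0613

f₁ = −18.5 cm (diverging).
Lens 1: 1/d_i1 = 1/(-18.5) − 1/(82.0) = -0.06625, so d_i1 = -15.09 cm; m₁ = −d_i1/d_o1 = +0.1840.
d_o2 = 113 − (-15.09) = 128.1 cm.
Lens 2: 1/d_i2 = 1/(32.0) − 1/(128.1) = 0.02344, so d_i2 = 42.66 cm; m₂ = −d_i2/d_o2 = -0.3330.
m = m₁·m₂ = (+0.1840)(-0.3330) = -0.0613.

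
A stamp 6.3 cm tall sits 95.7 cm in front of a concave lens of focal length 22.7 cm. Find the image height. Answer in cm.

For a concave lens, f = -22.7 cm.
1/d_i = 1/f − 1/d_o = 1/(-22.70) − 1/(95.7) = -0.05450, so d_i = -18.35 cm.
m = −d_i/d_o = +0.1917.
|h_i| = |m|·h_o = 0.1917 × 6.3 = 1.21 cm. The image is virtual, upright and reduced, on the same side as the object.

1.21 cm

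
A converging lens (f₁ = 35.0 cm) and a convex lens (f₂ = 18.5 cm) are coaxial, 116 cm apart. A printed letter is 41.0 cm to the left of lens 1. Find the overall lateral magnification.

m = -0.762

Lens 1: 1/d_i1 = 1/(35.0) − 1/(41.0) = 0.004181, so d_i1 = 239.2 cm; m₁ = −d_i1/d_o1 = -5.834.
d_o2 = 116 − (239.2) = -123.2 cm (virtual object).
Lens 2: 1/d_i2 = 1/(18.5) − 1/(-123.2) = 0.06217, so d_i2 = 16.08 cm; m₂ = −d_i2/d_o2 = +0.1306.
m = m₁·m₂ = (-5.834)(+0.1306) = -0.762.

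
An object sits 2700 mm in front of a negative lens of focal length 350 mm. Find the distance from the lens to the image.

310 mm

For a negative lens, f = -350 mm.
Lens equation: 1/d_i = 1/f − 1/d_o = 1/(-350.0) − 1/(2700) = -0.002857 − 0.0003704 = -0.003228, so d_i = -310 mm.
The image is virtual, upright and reduced, on the same side as the object.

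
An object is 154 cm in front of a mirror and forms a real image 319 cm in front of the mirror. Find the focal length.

Real image ⇒ d_i = +319 cm.
1/f = 1/d_o + 1/d_i = 1/(154) + 1/(319) = 0.009628, so f = 104 cm.
Since f is positive, the mirror is concave.

f = 104 cm (concave)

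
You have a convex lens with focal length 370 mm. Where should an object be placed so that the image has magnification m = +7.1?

m = −d_i/d_o ⇒ d_i = −m·d_o.
1/f = 1/d_o + 1/d_i = 1/d_o − 1/(m·d_o) = (1 − 1/m)/d_o, so d_o = f(1 − 1/m) = (370.0)(1 − 1/(+7.1)) = 318 mm.

318 mm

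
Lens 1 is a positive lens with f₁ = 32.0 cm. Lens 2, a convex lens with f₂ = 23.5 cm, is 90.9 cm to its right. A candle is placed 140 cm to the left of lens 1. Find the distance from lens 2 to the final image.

Lens 1: 1/d_i1 = 1/f₁ − 1/d_o1 = 1/(32.0) − 1/(140) = 0.02411, so d_i1 = 41.48 cm.
The intermediate image is 41.48 cm to the right of lens 1, which is 90.9 − (41.48) = 49.42 cm to the left of lens 2, so d_o2 = +49.42 cm.
Lens 2: 1/d_i2 = 1/f₂ − 1/d_o2 = 1/(23.5) − 1/(49.42) = 0.02232, so d_i2 = 44.8 cm.
The final image is real, 44.8 cm to the right of lens 2 (overall magnification ≈ 0.27).

44.8 cm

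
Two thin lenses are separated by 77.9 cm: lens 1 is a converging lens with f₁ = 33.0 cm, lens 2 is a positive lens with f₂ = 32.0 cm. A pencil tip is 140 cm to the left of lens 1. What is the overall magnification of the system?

Lens 1: 1/d_i1 = 1/(33.0) − 1/(140) = 0.02316, so d_i1 = 43.18 cm; m₁ = −d_i1/d_o1 = -0.3084.
d_o2 = 77.9 − (43.18) = 34.72 cm.
Lens 2: 1/d_i2 = 1/(32.0) − 1/(34.72) = 0.002448, so d_i2 = 408.5 cm; m₂ = −d_i2/d_o2 = -11.76.
m = m₁·m₂ = (-0.3084)(-11.76) = +3.63.

m = +3.63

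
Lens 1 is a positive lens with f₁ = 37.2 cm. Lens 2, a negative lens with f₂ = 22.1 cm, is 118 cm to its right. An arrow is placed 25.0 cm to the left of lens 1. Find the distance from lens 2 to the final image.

Lens 1: 1/d_i1 = 1/f₁ − 1/d_o1 = 1/(37.2) − 1/(25.0) = -0.01312, so d_i1 = -76.23 cm.
The intermediate image is 76.23 cm to the left of lens 1 (virtual), which is 118 − (-76.23) = 194.2 cm to the left of lens 2, so d_o2 = +194.2 cm.
Lens 2 is diverging, so f₂ = −22.1 cm.
Lens 2: 1/d_i2 = 1/f₂ − 1/d_o2 = 1/(-22.1) − 1/(194.2) = -0.05040, so d_i2 = -19.8 cm.
The final image is virtual, 19.8 cm to the left of lens 2 (overall magnification ≈ 0.31).

19.8 cm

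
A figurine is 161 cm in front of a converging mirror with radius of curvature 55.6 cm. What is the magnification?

m = -0.209

f = R/2 = 55.6/2 = 27.80 cm.
1/d_i = 1/f − 1/d_o = 1/(27.80) − 1/(161) = 0.02976, so d_i = 33.60 cm.
m = −d_i/d_o = −(33.60)/(161) = -0.209.
The image is real, inverted and reduced, in front of the mirror.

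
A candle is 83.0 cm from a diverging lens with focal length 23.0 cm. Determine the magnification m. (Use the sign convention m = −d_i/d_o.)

For a diverging lens, f = -23.0 cm.
1/d_i = 1/f − 1/d_o = 1/(-23.00) − 1/(83.0) = -0.05553, so d_i = -18.01 cm.
m = −d_i/d_o = −(-18.01)/(83.0) = +0.217.
The image is virtual, upright and reduced, on the same side as the object.

m = +0.217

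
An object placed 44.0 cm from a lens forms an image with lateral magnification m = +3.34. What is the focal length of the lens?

f = 62.8 cm (converging)

m = −d_i/d_o ⇒ d_i = −m·d_o = −(+3.34)·(44.0) = -147.0 cm.
1/f = 1/d_o + 1/d_i = 1/(44.0) + 1/(-147.0) = 0.01592, so f = 62.8 cm.
Since f is positive, the lens is converging.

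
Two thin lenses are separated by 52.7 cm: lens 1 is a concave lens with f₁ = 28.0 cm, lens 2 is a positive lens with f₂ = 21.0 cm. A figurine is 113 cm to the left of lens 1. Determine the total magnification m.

m = -0.0770

f₁ = −28.0 cm (diverging).
Lens 1: 1/d_i1 = 1/(-28.0) − 1/(113) = -0.04456, so d_i1 = -22.44 cm; m₁ = −d_i1/d_o1 = +0.1986.
d_o2 = 52.7 − (-22.44) = 75.14 cm.
Lens 2: 1/d_i2 = 1/(21.0) − 1/(75.14) = 0.03431, so d_i2 = 29.15 cm; m₂ = −d_i2/d_o2 = -0.3879.
m = m₁·m₂ = (+0.1986)(-0.3879) = -0.0770.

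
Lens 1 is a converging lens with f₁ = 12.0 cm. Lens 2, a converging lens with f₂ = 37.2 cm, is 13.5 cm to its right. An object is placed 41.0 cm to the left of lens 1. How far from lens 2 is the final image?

Lens 1: 1/d_i1 = 1/f₁ − 1/d_o1 = 1/(12.0) − 1/(41.0) = 0.05894, so d_i1 = 16.97 cm.
The intermediate image is 16.97 cm to the right of lens 1, which lies 3.470 cm to the right of lens 2 — a virtual object — so d_o2 = −3.470 cm.
Lens 2: 1/d_i2 = 1/f₂ − 1/d_o2 = 1/(37.2) − 1/(-3.470) = 0.3151, so d_i2 = 3.17 cm.
The final image is real, 3.17 cm to the right of lens 2 (overall magnification ≈ -0.38).

3.17 cm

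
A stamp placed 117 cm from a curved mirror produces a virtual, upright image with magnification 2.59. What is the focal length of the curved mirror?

f = 191 cm (concave)

m = −d_i/d_o ⇒ d_i = −m·d_o = −(+2.59)·(117) = -303.0 cm.
1/f = 1/d_o + 1/d_i = 1/(117) + 1/(-303.0) = 0.005247, so f = 191 cm.
Since f is positive, the curved mirror is concave.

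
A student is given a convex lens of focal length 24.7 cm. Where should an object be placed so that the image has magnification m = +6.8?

21.1 cm

m = −d_i/d_o ⇒ d_i = −m·d_o.
1/f = 1/d_o + 1/d_i = 1/d_o − 1/(m·d_o) = (1 − 1/m)/d_o, so d_o = f(1 − 1/m) = (24.70)(1 − 1/(+6.8)) = 21.1 cm.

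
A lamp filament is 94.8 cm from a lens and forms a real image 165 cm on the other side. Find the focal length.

Real image ⇒ d_i = +165 cm.
1/f = 1/d_o + 1/d_i = 1/(94.8) + 1/(165) = 0.01661, so f = 60.2 cm.
Since f is positive, the lens is converging.

f = 60.2 cm (converging)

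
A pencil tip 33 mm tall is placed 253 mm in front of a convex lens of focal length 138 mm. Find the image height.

1/d_i = 1/f − 1/d_o = 1/(138.0) − 1/(253) = 0.003294, so d_i = 303.6 mm.
m = −d_i/d_o = -1.200.
|h_i| = |m|·h_o = 1.200 × 33 = 39.6 mm. The image is real, inverted and enlarged, on the far side of the lens.

39.6 mm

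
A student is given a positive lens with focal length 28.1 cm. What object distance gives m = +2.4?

16.4 cm

m = −d_i/d_o ⇒ d_i = −m·d_o.
1/f = 1/d_o + 1/d_i = 1/d_o − 1/(m·d_o) = (1 − 1/m)/d_o, so d_o = f(1 − 1/m) = (28.10)(1 − 1/(+2.4)) = 16.4 cm.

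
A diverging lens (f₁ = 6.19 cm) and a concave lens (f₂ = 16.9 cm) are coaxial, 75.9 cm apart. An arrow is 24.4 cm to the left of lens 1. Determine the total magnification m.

f₁ = −6.19 cm (diverging).
Lens 1: 1/d_i1 = 1/(-6.19) − 1/(24.4) = -0.2025, so d_i1 = -4.937 cm; m₁ = −d_i1/d_o1 = +0.2023.
d_o2 = 75.9 − (-4.937) = 80.84 cm.
f₂ = −16.9 cm (diverging).
Lens 2: 1/d_i2 = 1/(-16.9) − 1/(80.84) = -0.07154, so d_i2 = -13.98 cm; m₂ = −d_i2/d_o2 = +0.1729.
m = m₁·m₂ = (+0.2023)(+0.1729) = +0.0350.

m = +0.0350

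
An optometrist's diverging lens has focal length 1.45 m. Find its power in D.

P = -0.690 D

For a diverging lens, f = −1.45 m.
P = 1/f = 1/(-1.45 m) = -0.690 D.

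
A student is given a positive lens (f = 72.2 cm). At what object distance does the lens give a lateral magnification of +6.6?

m = −d_i/d_o ⇒ d_i = −m·d_o.
1/f = 1/d_o + 1/d_i = 1/d_o − 1/(m·d_o) = (1 − 1/m)/d_o, so d_o = f(1 − 1/m) = (72.20)(1 − 1/(+6.6)) = 61.3 cm.

61.3 cm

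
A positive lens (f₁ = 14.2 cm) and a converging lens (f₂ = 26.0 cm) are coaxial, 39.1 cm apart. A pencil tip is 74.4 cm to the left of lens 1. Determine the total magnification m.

m = -1.38

Lens 1: 1/d_i1 = 1/(14.2) − 1/(74.4) = 0.05698, so d_i1 = 17.55 cm; m₁ = −d_i1/d_o1 = -0.2359.
d_o2 = 39.1 − (17.55) = 21.55 cm.
Lens 2: 1/d_i2 = 1/(26.0) − 1/(21.55) = -0.007942, so d_i2 = -125.9 cm; m₂ = −d_i2/d_o2 = +5.843.
m = m₁·m₂ = (-0.2359)(+5.843) = -1.38.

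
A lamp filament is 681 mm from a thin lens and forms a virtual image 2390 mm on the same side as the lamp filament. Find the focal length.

f = 952 mm (converging)

Virtual image ⇒ d_i = −2390 mm.
1/f = 1/d_o + 1/d_i = 1/(681) + 1/(-2390) = 0.001050, so f = 952 mm.
Since f is positive, the thin lens is converging.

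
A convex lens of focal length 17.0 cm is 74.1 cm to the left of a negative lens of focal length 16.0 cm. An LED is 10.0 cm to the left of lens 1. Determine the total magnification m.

Lens 1: 1/d_i1 = 1/(17.0) − 1/(10.0) = -0.04118, so d_i1 = -24.29 cm; m₁ = −d_i1/d_o1 = +2.429.
d_o2 = 74.1 − (-24.29) = 98.39 cm.
f₂ = −16.0 cm (diverging).
Lens 2: 1/d_i2 = 1/(-16.0) − 1/(98.39) = -0.07266, so d_i2 = -13.76 cm; m₂ = −d_i2/d_o2 = +0.1399.
m = m₁·m₂ = (+2.429)(+0.1399) = +0.340.

m = +0.340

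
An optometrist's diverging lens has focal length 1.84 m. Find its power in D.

P = -0.543 D

For a diverging lens, f = −1.84 m.
P = 1/f = 1/(-1.84 m) = -0.543 D.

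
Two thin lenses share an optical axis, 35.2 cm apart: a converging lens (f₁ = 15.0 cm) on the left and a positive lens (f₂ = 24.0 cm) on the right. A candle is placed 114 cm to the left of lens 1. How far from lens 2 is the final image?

70.9 cm

Lens 1: 1/d_i1 = 1/f₁ − 1/d_o1 = 1/(15.0) − 1/(114) = 0.05789, so d_i1 = 17.27 cm.
The intermediate image is 17.27 cm to the right of lens 1, which is 35.2 − (17.27) = 17.93 cm to the left of lens 2, so d_o2 = +17.93 cm.
Lens 2: 1/d_i2 = 1/f₂ − 1/d_o2 = 1/(24.0) − 1/(17.93) = -0.01411, so d_i2 = -70.9 cm.
The final image is virtual, 70.9 cm to the left of lens 2 (overall magnification ≈ -0.60).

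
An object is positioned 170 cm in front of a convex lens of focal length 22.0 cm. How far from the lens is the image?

25.3 cm

Thin-lens equation: 1/s_i = 1/f − 1/s_o = 1/(22.00) − 1/(170) = 0.04545 − 0.005882 = 0.03957, so s_i = 25.3 cm.
The image is real, inverted and reduced, on the far side of the lens.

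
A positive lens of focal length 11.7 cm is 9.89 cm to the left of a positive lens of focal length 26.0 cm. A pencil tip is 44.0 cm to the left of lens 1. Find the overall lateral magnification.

Lens 1: 1/d_i1 = 1/(11.7) − 1/(44.0) = 0.06274, so d_i1 = 15.94 cm; m₁ = −d_i1/d_o1 = -0.3623.
d_o2 = 9.89 − (15.94) = -6.050 cm (virtual object).
Lens 2: 1/d_i2 = 1/(26.0) − 1/(-6.050) = 0.2038, so d_i2 = 4.908 cm; m₂ = −d_i2/d_o2 = +0.8112.
m = m₁·m₂ = (-0.3623)(+0.8112) = -0.294.

m = -0.294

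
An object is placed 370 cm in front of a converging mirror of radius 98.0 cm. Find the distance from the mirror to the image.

f = R/2 = 98.0/2 = 49.00 cm.
Mirror equation: 1/v = 1/f − 1/u = 1/(49.00) − 1/(370) = 0.02041 − 0.002703 = 0.01771, so v = 56.5 cm.
The image is real, inverted and reduced, in front of the mirror.

56.5 cm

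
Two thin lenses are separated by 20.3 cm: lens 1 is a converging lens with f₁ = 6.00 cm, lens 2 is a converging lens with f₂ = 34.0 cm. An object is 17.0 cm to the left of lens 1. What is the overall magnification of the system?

m = -0.807

Lens 1: 1/d_i1 = 1/(6.00) − 1/(17.0) = 0.1078, so d_i1 = 9.273 cm; m₁ = −d_i1/d_o1 = -0.5455.
d_o2 = 20.3 − (9.273) = 11.03 cm.
Lens 2: 1/d_i2 = 1/(34.0) − 1/(11.03) = -0.06125, so d_i2 = -16.33 cm; m₂ = −d_i2/d_o2 = +1.480.
m = m₁·m₂ = (-0.5455)(+1.480) = -0.807.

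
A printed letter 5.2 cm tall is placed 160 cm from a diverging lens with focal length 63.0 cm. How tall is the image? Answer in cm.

For a diverging lens, f = -63.0 cm.
1/d_i = 1/f − 1/d_o = 1/(-63.00) − 1/(160) = -0.02212, so d_i = -45.20 cm.
m = −d_i/d_o = +0.2825.
|h_i| = |m|·h_o = 0.2825 × 5.2 = 1.47 cm. The image is virtual, upright and reduced, on the same side as the object.

1.47 cm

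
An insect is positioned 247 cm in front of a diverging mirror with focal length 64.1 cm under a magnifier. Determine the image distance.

For a diverging mirror, f = -64.1 cm.
Mirror equation: 1/s_i = 1/f − 1/s_o = 1/(-64.10) − 1/(247) = -0.01560 − 0.004049 = -0.01965, so s_i = -50.9 cm.
The image is virtual, upright and reduced, behind the mirror.

50.9 cm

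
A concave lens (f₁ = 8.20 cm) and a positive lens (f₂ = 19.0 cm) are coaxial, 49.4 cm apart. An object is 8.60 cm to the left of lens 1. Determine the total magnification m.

f₁ = −8.20 cm (diverging).
Lens 1: 1/d_i1 = 1/(-8.20) − 1/(8.60) = -0.2382, so d_i1 = -4.198 cm; m₁ = −d_i1/d_o1 = +0.4881.
d_o2 = 49.4 − (-4.198) = 53.60 cm.
Lens 2: 1/d_i2 = 1/(19.0) − 1/(53.60) = 0.03397, so d_i2 = 29.43 cm; m₂ = −d_i2/d_o2 = -0.5491.
m = m₁·m₂ = (+0.4881)(-0.5491) = -0.268.

m = -0.268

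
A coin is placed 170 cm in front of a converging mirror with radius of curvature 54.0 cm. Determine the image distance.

32.1 cm

f = R/2 = 54.0/2 = 27.00 cm.
Mirror equation: 1/d_i = 1/f − 1/d_o = 1/(27.00) − 1/(170) = 0.03704 − 0.005882 = 0.03115, so d_i = 32.1 cm.
The image is real, inverted and reduced, in front of the mirror.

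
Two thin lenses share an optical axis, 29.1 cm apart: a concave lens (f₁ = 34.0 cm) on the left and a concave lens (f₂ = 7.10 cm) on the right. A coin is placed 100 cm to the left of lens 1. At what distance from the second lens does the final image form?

6.28 cm

Lens 1 is diverging, so f₁ = −34.0 cm.
Lens 1: 1/d_i1 = 1/f₁ − 1/d_o1 = 1/(-34.0) − 1/(100) = -0.03941, so d_i1 = -25.37 cm.
The intermediate image is 25.37 cm to the left of lens 1 (virtual), which is 29.1 − (-25.37) = 54.47 cm to the left of lens 2, so d_o2 = +54.47 cm.
Lens 2 is diverging, so f₂ = −7.10 cm.
Lens 2: 1/d_i2 = 1/f₂ − 1/d_o2 = 1/(-7.10) − 1/(54.47) = -0.1592, so d_i2 = -6.28 cm.
The final image is virtual, 6.28 cm to the left of lens 2 (overall magnification ≈ 0.029).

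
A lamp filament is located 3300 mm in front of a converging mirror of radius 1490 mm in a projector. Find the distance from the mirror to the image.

f = R/2 = 1490/2 = 745.0 mm.
Mirror equation: 1/s_i = 1/f − 1/s_o = 1/(745.0) − 1/(3300) = 0.001342 − 0.0003030 = 0.001039, so s_i = 962 mm.
The image is real, inverted and reduced, in front of the mirror.

962 mm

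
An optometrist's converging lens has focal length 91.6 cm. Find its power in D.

f = 91.6 cm = 0.916 m.
P = 1/f = 1/(0.916 m) = +1.09 D.

P = +1.09 D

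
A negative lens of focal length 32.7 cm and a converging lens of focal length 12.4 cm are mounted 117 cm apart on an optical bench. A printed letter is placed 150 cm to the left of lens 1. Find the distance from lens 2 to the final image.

Lens 1 is diverging, so f₁ = −32.7 cm.
Lens 1: 1/d_i1 = 1/f₁ − 1/d_o1 = 1/(-32.7) − 1/(150) = -0.03725, so d_i1 = -26.85 cm.
The intermediate image is 26.85 cm to the left of lens 1 (virtual), which is 117 − (-26.85) = 143.8 cm to the left of lens 2, so d_o2 = +143.8 cm.
Lens 2: 1/d_i2 = 1/f₂ − 1/d_o2 = 1/(12.4) − 1/(143.8) = 0.07369, so d_i2 = 13.6 cm.
The final image is real, 13.6 cm to the right of lens 2 (overall magnification ≈ -0.017).

13.6 cm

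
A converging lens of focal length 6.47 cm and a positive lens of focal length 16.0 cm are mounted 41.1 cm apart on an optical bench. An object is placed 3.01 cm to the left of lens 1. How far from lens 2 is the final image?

Lens 1: 1/d_i1 = 1/f₁ − 1/d_o1 = 1/(6.47) − 1/(3.01) = -0.1777, so d_i1 = -5.629 cm.
The intermediate image is 5.629 cm to the left of lens 1 (virtual), which is 41.1 − (-5.629) = 46.73 cm to the left of lens 2, so d_o2 = +46.73 cm.
Lens 2: 1/d_i2 = 1/f₂ − 1/d_o2 = 1/(16.0) − 1/(46.73) = 0.04110, so d_i2 = 24.3 cm.
The final image is real, 24.3 cm to the right of lens 2 (overall magnification ≈ -0.97).

24.3 cm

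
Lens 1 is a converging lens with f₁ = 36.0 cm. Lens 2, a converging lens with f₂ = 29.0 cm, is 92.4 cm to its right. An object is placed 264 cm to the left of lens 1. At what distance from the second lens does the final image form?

67.7 cm

Lens 1: 1/d_i1 = 1/f₁ − 1/d_o1 = 1/(36.0) − 1/(264) = 0.02399, so d_i1 = 41.68 cm.
The intermediate image is 41.68 cm to the right of lens 1, which is 92.4 − (41.68) = 50.72 cm to the left of lens 2, so d_o2 = +50.72 cm.
Lens 2: 1/d_i2 = 1/f₂ − 1/d_o2 = 1/(29.0) − 1/(50.72) = 0.01477, so d_i2 = 67.7 cm.
The final image is real, 67.7 cm to the right of lens 2 (overall magnification ≈ 0.21).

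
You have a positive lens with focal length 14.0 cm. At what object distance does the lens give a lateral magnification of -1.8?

21.8 cm

m = −d_i/d_o ⇒ d_i = −m·d_o.
1/f = 1/d_o + 1/d_i = 1/d_o − 1/(m·d_o) = (1 − 1/m)/d_o, so d_o = f(1 − 1/m) = (14.00)(1 − 1/(-1.8)) = 21.8 cm.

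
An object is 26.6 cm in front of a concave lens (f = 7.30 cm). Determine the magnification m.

m = +0.215

For a concave lens, f = -7.30 cm.
1/d_i = 1/f − 1/d_o = 1/(-7.300) − 1/(26.6) = -0.1746, so d_i = -5.728 cm.
m = −d_i/d_o = −(-5.728)/(26.6) = +0.215.
The image is virtual, upright and reduced, on the same side as the object.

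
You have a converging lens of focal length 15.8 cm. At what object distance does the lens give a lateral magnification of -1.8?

24.6 cm

m = −d_i/d_o ⇒ d_i = −m·d_o.
1/f = 1/d_o + 1/d_i = 1/d_o − 1/(m·d_o) = (1 − 1/m)/d_o, so d_o = f(1 − 1/m) = (15.80)(1 − 1/(-1.8)) = 24.6 cm.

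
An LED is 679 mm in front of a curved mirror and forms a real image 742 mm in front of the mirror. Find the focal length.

f = 355 mm (concave)

Real image ⇒ d_i = +742 mm.
1/f = 1/d_o + 1/d_i = 1/(679) + 1/(742) = 0.002820, so f = 355 mm.
Since f is positive, the curved mirror is concave.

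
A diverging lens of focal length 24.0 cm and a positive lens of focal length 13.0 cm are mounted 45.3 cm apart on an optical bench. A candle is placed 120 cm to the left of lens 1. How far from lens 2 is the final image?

Lens 1 is diverging, so f₁ = −24.0 cm.
Lens 1: 1/d_i1 = 1/f₁ − 1/d_o1 = 1/(-24.0) − 1/(120) = -0.05000, so d_i1 = -20.00 cm.
The intermediate image is 20.00 cm to the left of lens 1 (virtual), which is 45.3 − (-20.00) = 65.30 cm to the left of lens 2, so d_o2 = +65.30 cm.
Lens 2: 1/d_i2 = 1/f₂ − 1/d_o2 = 1/(13.0) − 1/(65.30) = 0.06161, so d_i2 = 16.2 cm.
The final image is real, 16.2 cm to the right of lens 2 (overall magnification ≈ -0.041).

16.2 cm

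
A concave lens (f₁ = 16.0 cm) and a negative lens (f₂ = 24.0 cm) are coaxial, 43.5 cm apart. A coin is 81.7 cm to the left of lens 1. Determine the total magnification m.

f₁ = −16.0 cm (diverging).
Lens 1: 1/d_i1 = 1/(-16.0) − 1/(81.7) = -0.07474, so d_i1 = -13.38 cm; m₁ = −d_i1/d_o1 = +0.1638.
d_o2 = 43.5 − (-13.38) = 56.88 cm.
f₂ = −24.0 cm (diverging).
Lens 2: 1/d_i2 = 1/(-24.0) − 1/(56.88) = -0.05925, so d_i2 = -16.88 cm; m₂ = −d_i2/d_o2 = +0.2967.
m = m₁·m₂ = (+0.1638)(+0.2967) = +0.0486.

m = +0.0486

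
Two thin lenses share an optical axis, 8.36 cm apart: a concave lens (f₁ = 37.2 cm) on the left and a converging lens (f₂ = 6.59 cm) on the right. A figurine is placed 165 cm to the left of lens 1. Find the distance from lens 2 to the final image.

7.94 cm

Lens 1 is diverging, so f₁ = −37.2 cm.
Lens 1: 1/d_i1 = 1/f₁ − 1/d_o1 = 1/(-37.2) − 1/(165) = -0.03294, so d_i1 = -30.36 cm.
The intermediate image is 30.36 cm to the left of lens 1 (virtual), which is 8.36 − (-30.36) = 38.72 cm to the left of lens 2, so d_o2 = +38.72 cm.
Lens 2: 1/d_i2 = 1/f₂ − 1/d_o2 = 1/(6.59) − 1/(38.72) = 0.1259, so d_i2 = 7.94 cm.
The final image is real, 7.94 cm to the right of lens 2 (overall magnification ≈ -0.038).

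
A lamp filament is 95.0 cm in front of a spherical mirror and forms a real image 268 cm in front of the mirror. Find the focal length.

Real image ⇒ d_i = +268 cm.
1/f = 1/d_o + 1/d_i = 1/(95.0) + 1/(268) = 0.01426, so f = 70.1 cm.
Since f is positive, the spherical mirror is concave.

f = 70.1 cm (concave)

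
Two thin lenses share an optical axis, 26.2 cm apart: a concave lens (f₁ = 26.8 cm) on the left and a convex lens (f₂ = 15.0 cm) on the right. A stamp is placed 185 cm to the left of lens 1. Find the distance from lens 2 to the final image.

Lens 1 is diverging, so f₁ = −26.8 cm.
Lens 1: 1/d_i1 = 1/f₁ − 1/d_o1 = 1/(-26.8) − 1/(185) = -0.04272, so d_i1 = -23.41 cm.
The intermediate image is 23.41 cm to the left of lens 1 (virtual), which is 26.2 − (-23.41) = 49.61 cm to the left of lens 2, so d_o2 = +49.61 cm.
Lens 2: 1/d_i2 = 1/f₂ − 1/d_o2 = 1/(15.0) − 1/(49.61) = 0.04651, so d_i2 = 21.5 cm.
The final image is real, 21.5 cm to the right of lens 2 (overall magnification ≈ -0.055).

21.5 cm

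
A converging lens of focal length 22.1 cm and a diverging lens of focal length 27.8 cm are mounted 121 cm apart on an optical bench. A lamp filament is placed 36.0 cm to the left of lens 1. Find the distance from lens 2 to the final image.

19.4 cm

Lens 1: 1/d_i1 = 1/f₁ − 1/d_o1 = 1/(22.1) − 1/(36.0) = 0.01747, so d_i1 = 57.24 cm.
The intermediate image is 57.24 cm to the right of lens 1, which is 121 − (57.24) = 63.76 cm to the left of lens 2, so d_o2 = +63.76 cm.
Lens 2 is diverging, so f₂ = −27.8 cm.
Lens 2: 1/d_i2 = 1/f₂ − 1/d_o2 = 1/(-27.8) − 1/(63.76) = -0.05166, so d_i2 = -19.4 cm.
The final image is virtual, 19.4 cm to the left of lens 2 (overall magnification ≈ -0.48).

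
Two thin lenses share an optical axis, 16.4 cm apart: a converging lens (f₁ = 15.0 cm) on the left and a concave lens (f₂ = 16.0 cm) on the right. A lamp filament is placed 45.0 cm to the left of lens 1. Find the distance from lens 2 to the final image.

Lens 1: 1/d_i1 = 1/f₁ − 1/d_o1 = 1/(15.0) − 1/(45.0) = 0.04444, so d_i1 = 22.50 cm.
The intermediate image is 22.50 cm to the right of lens 1, which lies 6.100 cm to the right of lens 2 — a virtual object — so d_o2 = −6.100 cm.
Lens 2 is diverging, so f₂ = −16.0 cm.
Lens 2: 1/d_i2 = 1/f₂ − 1/d_o2 = 1/(-16.0) − 1/(-6.100) = 0.1014, so d_i2 = 9.86 cm.
The final image is real, 9.86 cm to the right of lens 2 (overall magnification ≈ -0.81).

9.86 cm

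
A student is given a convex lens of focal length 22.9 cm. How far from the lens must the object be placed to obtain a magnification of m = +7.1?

m = −d_i/d_o ⇒ d_i = −m·d_o.
1/f = 1/d_o + 1/d_i = 1/d_o − 1/(m·d_o) = (1 − 1/m)/d_o, so d_o = f(1 − 1/m) = (22.90)(1 − 1/(+7.1)) = 19.7 cm.

19.7 cm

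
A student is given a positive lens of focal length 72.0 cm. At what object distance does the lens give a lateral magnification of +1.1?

m = −d_i/d_o ⇒ d_i = −m·d_o.
1/f = 1/d_o + 1/d_i = 1/d_o − 1/(m·d_o) = (1 − 1/m)/d_o, so d_o = f(1 − 1/m) = (72.00)(1 − 1/(+1.1)) = 6.55 cm.

6.55 cm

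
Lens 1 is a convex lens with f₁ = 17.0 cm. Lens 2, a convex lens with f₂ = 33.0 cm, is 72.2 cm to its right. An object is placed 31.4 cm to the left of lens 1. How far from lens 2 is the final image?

Lens 1: 1/d_i1 = 1/f₁ − 1/d_o1 = 1/(17.0) − 1/(31.4) = 0.02698, so d_i1 = 37.07 cm.
The intermediate image is 37.07 cm to the right of lens 1, which is 72.2 − (37.07) = 35.13 cm to the left of lens 2, so d_o2 = +35.13 cm.
Lens 2: 1/d_i2 = 1/f₂ − 1/d_o2 = 1/(33.0) − 1/(35.13) = 0.001837, so d_i2 = 544 cm.
The final image is real, 544 cm to the right of lens 2 (overall magnification ≈ 18).

544 cm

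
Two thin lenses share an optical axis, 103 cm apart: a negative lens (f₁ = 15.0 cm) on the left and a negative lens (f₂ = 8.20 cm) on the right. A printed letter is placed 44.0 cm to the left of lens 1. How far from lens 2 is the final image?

Lens 1 is diverging, so f₁ = −15.0 cm.
Lens 1: 1/d_i1 = 1/f₁ − 1/d_o1 = 1/(-15.0) − 1/(44.0) = -0.08939, so d_i1 = -11.19 cm.
The intermediate image is 11.19 cm to the left of lens 1 (virtual), which is 103 − (-11.19) = 114.2 cm to the left of lens 2, so d_o2 = +114.2 cm.
Lens 2 is diverging, so f₂ = −8.20 cm.
Lens 2: 1/d_i2 = 1/f₂ − 1/d_o2 = 1/(-8.20) − 1/(114.2) = -0.1307, so d_i2 = -7.65 cm.
The final image is virtual, 7.65 cm to the left of lens 2 (overall magnification ≈ 0.017).

7.65 cm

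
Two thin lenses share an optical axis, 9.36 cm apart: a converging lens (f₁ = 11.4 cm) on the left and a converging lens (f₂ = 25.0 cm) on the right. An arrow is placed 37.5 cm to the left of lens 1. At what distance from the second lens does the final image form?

Lens 1: 1/d_i1 = 1/f₁ − 1/d_o1 = 1/(11.4) − 1/(37.5) = 0.06105, so d_i1 = 16.38 cm.
The intermediate image is 16.38 cm to the right of lens 1, which lies 7.020 cm to the right of lens 2 — a virtual object — so d_o2 = −7.020 cm.
Lens 2: 1/d_i2 = 1/f₂ − 1/d_o2 = 1/(25.0) − 1/(-7.020) = 0.1825, so d_i2 = 5.48 cm.
The final image is real, 5.48 cm to the right of lens 2 (overall magnification ≈ -0.34).

5.48 cm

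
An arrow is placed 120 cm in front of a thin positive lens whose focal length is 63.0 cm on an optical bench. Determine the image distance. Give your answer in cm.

Lens equation: 1/d_i = 1/f − 1/d_o = 1/(63.00) − 1/(120) = 0.01587 − 0.008333 = 0.007540, so d_i = 133 cm.
The image is real, inverted and enlarged, on the far side of the lens.

133 cm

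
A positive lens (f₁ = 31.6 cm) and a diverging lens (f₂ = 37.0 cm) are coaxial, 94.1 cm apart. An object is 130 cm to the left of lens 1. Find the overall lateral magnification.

Lens 1: 1/d_i1 = 1/(31.6) − 1/(130) = 0.02395, so d_i1 = 41.75 cm; m₁ = −d_i1/d_o1 = -0.3212.
d_o2 = 94.1 − (41.75) = 52.35 cm.
f₂ = −37.0 cm (diverging).
Lens 2: 1/d_i2 = 1/(-37.0) − 1/(52.35) = -0.04613, so d_i2 = -21.68 cm; m₂ = −d_i2/d_o2 = +0.4141.
m = m₁·m₂ = (-0.3212)(+0.4141) = -0.133.

m = -0.133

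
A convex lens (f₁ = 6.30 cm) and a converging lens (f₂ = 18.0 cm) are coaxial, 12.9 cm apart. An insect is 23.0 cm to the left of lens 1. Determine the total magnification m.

Lens 1: 1/d_i1 = 1/(6.30) − 1/(23.0) = 0.1153, so d_i1 = 8.677 cm; m₁ = −d_i1/d_o1 = -0.3773.
d_o2 = 12.9 − (8.677) = 4.223 cm.
Lens 2: 1/d_i2 = 1/(18.0) − 1/(4.223) = -0.1812, so d_i2 = -5.517 cm; m₂ = −d_i2/d_o2 = +1.307.
m = m₁·m₂ = (-0.3773)(+1.307) = -0.493.

m = -0.493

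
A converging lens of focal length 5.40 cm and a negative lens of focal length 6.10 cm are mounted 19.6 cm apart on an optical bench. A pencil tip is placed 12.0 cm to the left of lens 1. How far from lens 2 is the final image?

Lens 1: 1/d_i1 = 1/f₁ − 1/d_o1 = 1/(5.40) − 1/(12.0) = 0.1019, so d_i1 = 9.818 cm.
The intermediate image is 9.818 cm to the right of lens 1, which is 19.6 − (9.818) = 9.782 cm to the left of lens 2, so d_o2 = +9.782 cm.
Lens 2 is diverging, so f₂ = −6.10 cm.
Lens 2: 1/d_i2 = 1/f₂ − 1/d_o2 = 1/(-6.10) − 1/(9.782) = -0.2662, so d_i2 = -3.76 cm.
The final image is virtual, 3.76 cm to the left of lens 2 (overall magnification ≈ -0.31).

3.76 cm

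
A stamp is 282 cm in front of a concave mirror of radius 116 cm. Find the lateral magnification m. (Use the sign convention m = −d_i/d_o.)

f = R/2 = 116/2 = 58.00 cm.
1/d_i = 1/f − 1/d_o = 1/(58.00) − 1/(282) = 0.01370, so d_i = 73.02 cm.
m = −d_i/d_o = −(73.02)/(282) = -0.259.
The image is real, inverted and reduced, in front of the mirror.

m = -0.259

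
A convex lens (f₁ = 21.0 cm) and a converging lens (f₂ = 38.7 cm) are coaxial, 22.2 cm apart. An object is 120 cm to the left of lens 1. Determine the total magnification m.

m = -0.196

Lens 1: 1/d_i1 = 1/(21.0) − 1/(120) = 0.03929, so d_i1 = 25.45 cm; m₁ = −d_i1/d_o1 = -0.2121.
d_o2 = 22.2 − (25.45) = -3.250 cm (virtual object).
Lens 2: 1/d_i2 = 1/(38.7) − 1/(-3.250) = 0.3335, so d_i2 = 2.998 cm; m₂ = −d_i2/d_o2 = +0.9225.
m = m₁·m₂ = (-0.2121)(+0.9225) = -0.196.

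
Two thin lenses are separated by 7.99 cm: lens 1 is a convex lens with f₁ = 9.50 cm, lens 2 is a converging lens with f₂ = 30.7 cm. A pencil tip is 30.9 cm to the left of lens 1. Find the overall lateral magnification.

Lens 1: 1/d_i1 = 1/(9.50) − 1/(30.9) = 0.07290, so d_i1 = 13.72 cm; m₁ = −d_i1/d_o1 = -0.4440.
d_o2 = 7.99 − (13.72) = -5.730 cm (virtual object).
Lens 2: 1/d_i2 = 1/(30.7) − 1/(-5.730) = 0.2071, so d_i2 = 4.829 cm; m₂ = −d_i2/d_o2 = +0.8427.
m = m₁·m₂ = (-0.4440)(+0.8427) = -0.374.

m = -0.374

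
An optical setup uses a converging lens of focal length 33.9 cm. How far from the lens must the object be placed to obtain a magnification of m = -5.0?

40.7 cm

m = −d_i/d_o ⇒ d_i = −m·d_o.
1/f = 1/d_o + 1/d_i = 1/d_o − 1/(m·d_o) = (1 − 1/m)/d_o, so d_o = f(1 − 1/m) = (33.90)(1 − 1/(-5.0)) = 40.7 cm.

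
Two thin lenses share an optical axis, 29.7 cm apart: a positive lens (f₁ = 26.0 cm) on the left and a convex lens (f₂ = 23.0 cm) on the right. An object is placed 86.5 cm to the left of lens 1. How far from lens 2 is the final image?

5.64 cm

Lens 1: 1/d_i1 = 1/f₁ − 1/d_o1 = 1/(26.0) − 1/(86.5) = 0.02690, so d_i1 = 37.17 cm.
The intermediate image is 37.17 cm to the right of lens 1, which lies 7.470 cm to the right of lens 2 — a virtual object — so d_o2 = −7.470 cm.
Lens 2: 1/d_i2 = 1/f₂ − 1/d_o2 = 1/(23.0) − 1/(-7.470) = 0.1773, so d_i2 = 5.64 cm.
The final image is real, 5.64 cm to the right of lens 2 (overall magnification ≈ -0.32).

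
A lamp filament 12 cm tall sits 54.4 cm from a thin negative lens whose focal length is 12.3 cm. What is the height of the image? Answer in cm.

For a negative lens, f = -12.3 cm.
1/d_i = 1/f − 1/d_o = 1/(-12.30) − 1/(54.4) = -0.09968, so d_i = -10.03 cm.
m = −d_i/d_o = +0.1844.
|h_i| = |m|·h_o = 0.1844 × 12 = 2.21 cm. The image is virtual, upright and reduced, on the same side as the object.

2.21 cm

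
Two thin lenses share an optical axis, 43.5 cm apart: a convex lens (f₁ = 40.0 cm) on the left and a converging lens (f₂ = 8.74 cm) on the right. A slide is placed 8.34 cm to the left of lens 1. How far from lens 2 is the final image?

Lens 1: 1/d_i1 = 1/f₁ − 1/d_o1 = 1/(40.0) − 1/(8.34) = -0.09490, so d_i1 = -10.54 cm.
The intermediate image is 10.54 cm to the left of lens 1 (virtual), which is 43.5 − (-10.54) = 54.04 cm to the left of lens 2, so d_o2 = +54.04 cm.
Lens 2: 1/d_i2 = 1/f₂ − 1/d_o2 = 1/(8.74) − 1/(54.04) = 0.09591, so d_i2 = 10.4 cm.
The final image is real, 10.4 cm to the right of lens 2 (overall magnification ≈ -0.24).

10.4 cm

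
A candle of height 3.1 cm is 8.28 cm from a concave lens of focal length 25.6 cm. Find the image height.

For a concave lens, f = -25.6 cm.
1/d_i = 1/f − 1/d_o = 1/(-25.60) − 1/(8.28) = -0.1598, so d_i = -6.256 cm.
m = −d_i/d_o = +0.7556.
|h_i| = |m|·h_o = 0.7556 × 3.1 = 2.34 cm. The image is virtual, upright and reduced, on the same side as the object.

2.34 cm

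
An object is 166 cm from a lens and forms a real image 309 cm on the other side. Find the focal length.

Real image ⇒ d_i = +309 cm.
1/f = 1/d_o + 1/d_i = 1/(166) + 1/(309) = 0.009260, so f = 108 cm.
Since f is positive, the lens is converging.

f = 108 cm (converging)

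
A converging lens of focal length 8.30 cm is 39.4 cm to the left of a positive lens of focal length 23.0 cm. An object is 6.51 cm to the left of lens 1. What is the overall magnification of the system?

Lens 1: 1/d_i1 = 1/(8.30) − 1/(6.51) = -0.03313, so d_i1 = -30.19 cm; m₁ = −d_i1/d_o1 = +4.637.
d_o2 = 39.4 − (-30.19) = 69.59 cm.
Lens 2: 1/d_i2 = 1/(23.0) − 1/(69.59) = 0.02911, so d_i2 = 34.35 cm; m₂ = −d_i2/d_o2 = -0.4937.
m = m₁·m₂ = (+4.637)(-0.4937) = -2.29.

m = -2.29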